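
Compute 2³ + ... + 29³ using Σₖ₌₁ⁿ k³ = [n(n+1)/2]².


Σₖ₌2^29 k³ = [29·30/2]² − [1·2/2]²
= 189225 − 1 = 189224

Σk³ = 189224


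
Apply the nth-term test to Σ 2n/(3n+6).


lim(n→∞) 2n/(3n+6) = 2/3 = 2/3  (divide numerator and denominator by n)
lim aₙ = 2/3 ≠ 0 → series DIVERGES

Diverges (lim aₙ = 2/3 ≠ 0)


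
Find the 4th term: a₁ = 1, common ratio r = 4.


aₙ = a₁·r^(n-1)
= 1×4^3
= 1×64
= 64

a_4 = 64


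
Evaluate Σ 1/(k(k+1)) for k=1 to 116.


1/(k(k+1)) = 1/k - 1/(k+1) (partial fractions)
Telescoping: Σ = 1 - 1/117 = 116/117

Sum = 116/117


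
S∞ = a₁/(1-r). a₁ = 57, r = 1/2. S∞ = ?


S∞ = a₁/(1-r) = 57/(1 - 1/2)
= 57/(1/2)
= 114

S∞ = 114


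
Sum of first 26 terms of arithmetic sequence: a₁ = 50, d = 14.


aₙ = 50 + (26-1)×14 = 400
Sₙ = n(a₁+aₙ)/2 = 26×(50+400)/2
= 26×450/2 = 5850

S_26 = 5850


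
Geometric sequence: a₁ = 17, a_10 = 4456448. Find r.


r^(n-1) = aₙ/a₁
r^9 = 4456448/17 = 262144
r = 262144^(1/9)
= 4

r = 4


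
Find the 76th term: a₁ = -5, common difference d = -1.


aₙ = a₁ + (n-1)d
= -5 + (76-1)×-1
= -5 - 75
= -80

a_76 = -80


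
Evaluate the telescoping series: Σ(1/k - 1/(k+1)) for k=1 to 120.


Telescoping: adjacent terms cancel.
= 1/1 - 1/121
= 1 - 1/121 = 120/121

Sum = 120/121


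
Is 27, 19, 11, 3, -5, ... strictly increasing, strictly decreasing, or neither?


Differences: -8, -8, -8, -8
All differences < 0 → strictly DECREASING

Monotonically decreasing


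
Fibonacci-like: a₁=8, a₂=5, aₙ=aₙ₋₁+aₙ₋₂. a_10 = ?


Computing iteratively: 8, 5, 13, 18, 31, 49, 80, 129, 209, 338
a_10 = 338

a_10 = 338


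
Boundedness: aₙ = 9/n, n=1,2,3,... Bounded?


a₁ = 9, a₂ = 9/2, a₃ = 9/3, ...
0 < aₙ ≤ 9 for all n ≥ 1
Lower bound: 0, Upper bound: 9
The sequence IS bounded

Bounded (0 < aₙ ≤ 9)


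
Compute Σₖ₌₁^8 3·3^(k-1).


Sₙ = 3×(3^8 - 1)/(3 - 1)
= 3×(6561 - 1)/2
= 3×6560/2
= 9840

S_8 = 9840


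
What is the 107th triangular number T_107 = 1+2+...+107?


n(n+1)/2 = 107×108/2 = 11556/2 = 5778

Σk = 5778


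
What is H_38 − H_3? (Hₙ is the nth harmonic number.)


Σₖ₌4^38 1/k = 1/4 + 1/5 + 1/6 + ... + 1/38
= 1163092393297033/485721041551200
≈ 2.3946

Sum = 1163092393297033/485721041551200 ≈ 2.3946


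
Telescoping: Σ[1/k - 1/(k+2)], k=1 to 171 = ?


Telescoping with gap 2: two head and two tail terms survive.
= (1 + 1/2) - (1/172 + 1/173)
= 3/2 - 1/172 - 1/173 = 44289/29756

Sum = 44289/29756


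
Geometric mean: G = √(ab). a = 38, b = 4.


GM = √(38×4) = √152 = 12.3288

GM = 12.3288


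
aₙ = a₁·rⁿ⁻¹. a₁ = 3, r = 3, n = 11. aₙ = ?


aₙ = a₁·r^(n-1)
= 3×3^10
= 3×59049
= 177147

a_11 = 177147


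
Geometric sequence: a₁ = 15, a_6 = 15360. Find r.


r^(n-1) = aₙ/a₁
r^5 = 15360/15 = 1024
r = 1024^(1/5)
= 4

r = 4


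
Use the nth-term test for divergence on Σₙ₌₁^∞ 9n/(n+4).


lim(n→∞) 9n/(n+4) = 9/1 = 9  (divide numerator and denominator by n)
lim aₙ = 9 ≠ 0 → series DIVERGES

Diverges (lim aₙ = 9 ≠ 0)


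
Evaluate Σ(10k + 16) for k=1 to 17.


Σ(10k+16) = 10·Σk + 16·n
= 10·153 + 16·17
= 1530 + 272 = 1802

Σ = 1802


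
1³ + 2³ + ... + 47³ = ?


n(n+1)/2 = 47×48/2 = 1128
Σk³ = 1128² = 1272384

Σk³ = 1272384


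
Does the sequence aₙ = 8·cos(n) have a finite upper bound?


For all n, -1 ≤ cos(n) ≤ 1, so -8 ≤ 8·cos(n) ≤ 8
Lower bound: -8, Upper bound: 8
The sequence IS bounded

Bounded (-8 ≤ aₙ ≤ 8)


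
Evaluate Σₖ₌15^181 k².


Σₖ₌15^181 k² = Σₖ₌₁^181 k² − Σₖ₌₁^14 k²
= 181·182·363/6 − 14·15·29/6
= 1992991 − 1015 = 1991976

Σk² = 1991976


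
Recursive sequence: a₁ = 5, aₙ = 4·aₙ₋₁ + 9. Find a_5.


Computing step by step:
a_1 = 5
a_2 = 29
a_3 = 125
a_4 = 509
a_5 = 2045


a_5 = 2045


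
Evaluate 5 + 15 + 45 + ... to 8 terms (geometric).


Sₙ = 5×(3^8 - 1)/(3 - 1)
= 5×(6561 - 1)/2
= 5×6560/2
= 16400

S_8 = 16400


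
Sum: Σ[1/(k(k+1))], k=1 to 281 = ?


1/(k(k+1)) = 1/k - 1/(k+1) (partial fractions)
Telescoping: Σ = 1 - 1/282 = 281/282

Sum = 281/282


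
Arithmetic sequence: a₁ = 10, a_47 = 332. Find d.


d = (aₙ - a₁)/(n-1)
= (332 - 10)/(47-1)
= 322/46 = 7

d = 7


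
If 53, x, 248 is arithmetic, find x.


AM = (53 + 248)/2 = 301/2 = 150.5

AM = 150.5


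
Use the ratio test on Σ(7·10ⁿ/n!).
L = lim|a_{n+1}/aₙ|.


aₙ = 7·10^n/n!
a_{n+1}/aₙ = 10^(n+1)/(n+1)! × n!/10^n  (constant 7 cancels)
= 10/(n+1)
L = lim(n→∞) 10/(n+1) = 0
L < 1 → series CONVERGES

Converges (ratio test: L = 0 < 1)


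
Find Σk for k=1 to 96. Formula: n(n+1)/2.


n(n+1)/2 = 96×97/2 = 9312/2 = 4656

Σk = 4656


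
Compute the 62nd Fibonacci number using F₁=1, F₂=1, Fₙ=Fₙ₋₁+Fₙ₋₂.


Fibonacci sequence: 1, 1, 2, 3, 5, 8, 13, 21, 34, 55, 89, ...
F(62) = 4052739537881

F(62) = 4052739537881


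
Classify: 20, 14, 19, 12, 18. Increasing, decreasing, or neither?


Differences: -6, 5, -7, 6
Difference at position 2 is +5 (> 0) but position 1 is -6 (< 0) — sequence both rises and falls
→ NOT monotonic

Not monotonic


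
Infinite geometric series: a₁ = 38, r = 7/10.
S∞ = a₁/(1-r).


S∞ = a₁/(1-r) = 38/(1 - 7/10)
= 38/(3/10)
= 380/3

S∞ = 380/3


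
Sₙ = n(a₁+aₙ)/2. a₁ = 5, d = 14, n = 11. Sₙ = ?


aₙ = 5 + (11-1)×14 = 145
Sₙ = n(a₁+aₙ)/2 = 11×(5+145)/2
= 11×150/2 = 825

S_11 = 825


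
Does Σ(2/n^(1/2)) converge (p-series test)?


p-series test: Σ c/n^p converges if p > 1, diverges if p ≤ 1 (constant c > 0 doesn't affect convergence).
p = 1/2
1/2 ≤ 1 → DIVERGES

Diverges (p = 1/2 ≤ 1)


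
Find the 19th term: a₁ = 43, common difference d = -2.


aₙ = a₁ + (n-1)d
= 43 + (19-1)×-2
= 43 - 36
= 7

a_19 = 7


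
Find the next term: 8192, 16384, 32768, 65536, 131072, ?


Pattern: powers of 2: 2ⁿ
Terms: 8192, 16384, 32768, 65536, 131072
Next term = 262144

Next term = 262144


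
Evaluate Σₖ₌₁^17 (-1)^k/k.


S = -1 + 1/2 - 1/3 + 1/4 - 1/5 + 1/6 - 1/7 + 1/8 ± ...
= -0.7217
(Full series converges to -ln(2) ≈ -0.6931)

S_17 = -0.7217


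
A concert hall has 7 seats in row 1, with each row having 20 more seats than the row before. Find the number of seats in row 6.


aₙ = a₁ + (n-1)d
= 7 + (6-1)×20
= 7 + 100
= 107

a_6 = 107


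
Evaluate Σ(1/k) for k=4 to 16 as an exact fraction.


Σₖ₌4^16 1/k = 1/4 + 1/5 + 1/6 + ... + 1/16
= 1115239/720720
≈ 1.5474

Sum = 1115239/720720 ≈ 1.5474


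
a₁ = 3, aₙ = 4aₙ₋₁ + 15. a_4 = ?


Computing step by step:
a_1 = 3
a_2 = 27
a_3 = 123
a_4 = 507


a_4 = 507


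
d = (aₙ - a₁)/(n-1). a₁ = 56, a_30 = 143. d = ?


d = (aₙ - a₁)/(n-1)
= (143 - 56)/(30-1)
= 87/29 = 3

d = 3


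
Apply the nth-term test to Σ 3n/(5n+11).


lim(n→∞) 3n/(5n+11) = 3/5 = 3/5  (divide numerator and denominator by n)
lim aₙ = 3/5 ≠ 0 → series DIVERGES

Diverges (lim aₙ = 3/5 ≠ 0)


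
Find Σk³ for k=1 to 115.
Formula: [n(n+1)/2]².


n(n+1)/2 = 115×116/2 = 6670
Σk³ = 6670² = 44488900

Σk³ = 44488900


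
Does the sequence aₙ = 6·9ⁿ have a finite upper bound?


aₙ = 6·9ⁿ → as n→∞, aₙ→∞ (since base 9 > 1)
No finite upper bound exists
The sequence is UNBOUNDED

Unbounded (aₙ → ∞ as n → ∞)


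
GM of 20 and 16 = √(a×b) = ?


GM = √(20×16) = √320 = 17.8885

GM = 17.8885


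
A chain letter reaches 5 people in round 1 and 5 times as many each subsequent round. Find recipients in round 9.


aₙ = a₁·r^(n-1)
= 5×5^8
= 5×390625
= 1953125

a_9 = 1953125


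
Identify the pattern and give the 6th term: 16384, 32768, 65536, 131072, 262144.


Pattern: powers of 2: 2ⁿ
Terms: 16384, 32768, 65536, 131072, 262144
Next term = 524288

Next term = 524288


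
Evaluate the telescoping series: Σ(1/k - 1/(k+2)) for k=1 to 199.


Telescoping with gap 2: two head and two tail terms survive.
= (1 + 1/2) - (1/200 + 1/201)
= 3/2 - 1/200 - 1/201 = 59899/40200

Sum = 59899/40200


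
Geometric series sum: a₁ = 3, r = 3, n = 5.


Sₙ = 3×(3^5 - 1)/(3 - 1)
= 3×(243 - 1)/2
= 3×242/2
= 363

S_5 = 363


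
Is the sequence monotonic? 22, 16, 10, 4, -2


Differences: -6, -6, -6, -6
All differences < 0 → strictly DECREASING

Monotonically decreasing


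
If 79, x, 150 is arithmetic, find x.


AM = (79 + 150)/2 = 229/2 = 114.5

AM = 114.5


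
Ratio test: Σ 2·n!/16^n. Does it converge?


aₙ = 2·n!/16^n
a_{n+1}/aₙ = (n+1)!/16^(n+1) × 16^n/n!  (constant 2 cancels)
= (n+1)/16
L = lim(n→∞) (n+1)/16 = ∞
L > 1 → series DIVERGES

Diverges (ratio test: L = ∞ > 1)


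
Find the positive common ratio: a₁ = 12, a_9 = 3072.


r^(n-1) = aₙ/a₁
r^8 = 3072/12 = 256
r = 256^(1/8)
= ±2; taking r > 0 gives r = 2

r = 2


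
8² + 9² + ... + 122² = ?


Σₖ₌8^122 k² = Σₖ₌₁^122 k² − Σₖ₌₁^7 k²
= 122·123·245/6 − 7·8·15/6
= 612745 − 140 = 612605

Σk² = 612605


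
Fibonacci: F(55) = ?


Fibonacci sequence: 1, 1, 2, 3, 5, 8, 13, 21, 34, 55, 89, ...
F(55) = 139583862445

F(55) = 139583862445


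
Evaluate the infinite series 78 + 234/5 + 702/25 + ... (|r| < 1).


S∞ = a₁/(1-r) = 78/(1 - 3/5)
= 78/(2/5)
= 195

S∞ = 195


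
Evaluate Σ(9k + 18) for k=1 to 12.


Σ(9k+18) = 9·Σk + 18·n
= 9·78 + 18·12
= 702 + 216 = 918

Σ = 918


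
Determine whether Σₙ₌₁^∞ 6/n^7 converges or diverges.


p-series test: Σ c/n^p converges if p > 1, diverges if p ≤ 1 (constant c > 0 doesn't affect convergence).
p = 7
7 > 1 → CONVERGES

Converges (p = 7 > 1)


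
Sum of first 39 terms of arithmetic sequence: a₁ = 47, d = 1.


aₙ = 47 + (39-1)×1 = 85
Sₙ = n(a₁+aₙ)/2 = 39×(47+85)/2
= 39×132/2 = 2574

S_39 = 2574


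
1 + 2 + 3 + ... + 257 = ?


n(n+1)/2 = 257×258/2 = 66306/2 = 33153

Σk = 33153


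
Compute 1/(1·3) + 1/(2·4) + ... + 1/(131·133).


1/(k(k+2)) = (1/2)·(1/k - 1/(k+2)) (partial fractions)
Telescoping: Σ = (1/2)·(1 + 1/2 - 1/132 - 1/133) = 26069/35112

Sum = 26069/35112


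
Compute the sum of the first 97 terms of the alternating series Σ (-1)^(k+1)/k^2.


S = 1 - 1/4 + 1/9 - 1/16 + 1/25 - 1/36 + 1/49 - 1/64 ± ...
= 0.8225
(Full series converges to +π²/12 ≈ +0.8225)

S_97 = 0.8225


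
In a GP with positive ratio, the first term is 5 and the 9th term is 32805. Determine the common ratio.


r^(n-1) = aₙ/a₁
r^8 = 32805/5 = 6561
r = 6561^(1/8)
= ±3; taking r > 0 gives r = 3

r = 3


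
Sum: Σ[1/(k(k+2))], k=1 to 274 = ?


1/(k(k+2)) = (1/2)·(1/k - 1/(k+2)) (partial fractions)
Telescoping: Σ = (1/2)·(1 + 1/2 - 1/275 - 1/276) = 113299/151800

Sum = 113299/151800


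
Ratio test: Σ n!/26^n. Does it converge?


aₙ = n!/26^n
a_{n+1}/aₙ = (n+1)!/26^(n+1) × 26^n/n!
= (n+1)/26
L = lim(n→∞) (n+1)/26 = ∞
L > 1 → series DIVERGES

Diverges (ratio test: L = ∞ > 1)


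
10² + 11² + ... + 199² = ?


Σₖ₌10^199 k² = Σₖ₌₁^199 k² − Σₖ₌₁^9 k²
= 199·200·399/6 − 9·10·19/6
= 2646700 − 285 = 2646415

Σk² = 2646415


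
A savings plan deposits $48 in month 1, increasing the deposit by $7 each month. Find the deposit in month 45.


aₙ = a₁ + (n-1)d
= 48 + (45-1)×7
= 48 + 308
= 356

a_45 = 356


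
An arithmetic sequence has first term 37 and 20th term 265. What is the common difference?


d = (aₙ - a₁)/(n-1)
= (265 - 37)/(20-1)
= 228/19 = 12

d = 12


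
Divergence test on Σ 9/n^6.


lim(n→∞) 9/n^6 = 0
lim aₙ = 0 → nth-term test is INCONCLUSIVE
(Need other tests; this is actually a convergent p-series with p=6 > 1)

Inconclusive (lim aₙ = 0; need another test)


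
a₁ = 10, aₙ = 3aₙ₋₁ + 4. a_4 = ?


Computing step by step:
a_1 = 10
a_2 = 34
a_3 = 106
a_4 = 322


a_4 = 322


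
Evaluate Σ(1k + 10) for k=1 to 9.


Σ(1k+10) = 1·Σk + 10·n
= 1·45 + 10·9
= 45 + 90 = 135

Σ = 135


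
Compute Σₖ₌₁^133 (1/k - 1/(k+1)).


Telescoping: adjacent terms cancel.
= 1/1 - 1/134
= 1 - 1/134 = 133/134

Sum = 133/134


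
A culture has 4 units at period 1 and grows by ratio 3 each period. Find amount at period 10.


aₙ = a₁·r^(n-1)
= 4×3^9
= 4×19683
= 78732

a_10 = 78732


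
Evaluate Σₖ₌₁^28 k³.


n(n+1)/2 = 28×29/2 = 406
Σk³ = 406² = 164836

Σk³ = 164836


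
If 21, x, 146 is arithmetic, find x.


AM = (21 + 146)/2 = 167/2 = 83.5

AM = 83.5


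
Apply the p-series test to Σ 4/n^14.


p-series test: Σ c/n^p converges if p > 1, diverges if p ≤ 1 (constant c > 0 doesn't affect convergence).
p = 14
14 > 1 → CONVERGES

Converges (p = 14 > 1)


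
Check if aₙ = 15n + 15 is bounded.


aₙ = 15n + 15 → as n→∞, aₙ→∞
No finite upper bound exists
The sequence is UNBOUNDED

Unbounded (aₙ → ∞ as n → ∞)


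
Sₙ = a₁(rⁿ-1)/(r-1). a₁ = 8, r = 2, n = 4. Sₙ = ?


Sₙ = 8×(2^4 - 1)/(2 - 1)
= 8×(16 - 1)/1
= 8×15/1
= 120

S_4 = 120


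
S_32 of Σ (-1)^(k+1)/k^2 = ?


S = 1 - 1/4 + 1/9 - 1/16 + 1/25 - 1/36 + 1/49 - 1/64 ± ...
= 0.822
(Full series converges to +π²/12 ≈ +0.8225)

S_32 = 0.822


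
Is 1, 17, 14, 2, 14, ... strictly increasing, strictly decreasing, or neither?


Differences: 16, -3, -12, 12
Difference at position 1 is +16 (> 0) but position 2 is -3 (< 0) — sequence both rises and falls
→ NOT monotonic

Not monotonic


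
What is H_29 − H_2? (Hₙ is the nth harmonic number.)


Σₖ₌3^29 1/k = 1/3 + 1/4 + 1/5 + ... + 1/29
= 5733412167187/2329089562800
≈ 2.4617

Sum = 5733412167187/2329089562800 ≈ 2.4617


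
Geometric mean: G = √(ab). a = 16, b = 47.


GM = √(16×47) = √752 = 27.4226

GM = 27.4226


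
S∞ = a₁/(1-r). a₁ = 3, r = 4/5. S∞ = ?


S∞ = a₁/(1-r) = 3/(1 - 4/5)
= 3/(1/5)
= 15

S∞ = 15


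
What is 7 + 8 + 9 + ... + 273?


Σₖ₌7^273 k = Σₖ₌₁^273 k − Σₖ₌₁^6 k
= 273·274/2 − 6·7/2
= 37401 − 21 = 37380

Σk = 37380


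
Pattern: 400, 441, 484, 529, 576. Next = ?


Pattern: perfect squares: n²
Terms: 400, 441, 484, 529, 576
Next term = 625

Next term = 625


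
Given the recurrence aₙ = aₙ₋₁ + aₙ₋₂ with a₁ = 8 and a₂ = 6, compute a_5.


Computing iteratively: 8, 6, 14, 20, 34
a_5 = 34

a_5 = 34


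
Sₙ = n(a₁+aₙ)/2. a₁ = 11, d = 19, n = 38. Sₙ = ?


aₙ = 11 + (38-1)×19 = 714
Sₙ = n(a₁+aₙ)/2 = 38×(11+714)/2
= 38×725/2 = 13775

S_38 = 13775


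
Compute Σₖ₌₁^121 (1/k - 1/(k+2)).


Telescoping with gap 2: two head and two tail terms survive.
= (1 + 1/2) - (1/122 + 1/123)
= 3/2 - 1/122 - 1/123 = 11132/7503

Sum = 11132/7503


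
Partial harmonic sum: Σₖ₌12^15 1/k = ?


Σₖ₌12^15 1/k = 1/12 + 1/13 + 1/14 + 1/15
= 543/1820
≈ 0.2984

Sum = 543/1820 ≈ 0.2984


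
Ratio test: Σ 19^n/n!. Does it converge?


aₙ = 19^n/n!
a_{n+1}/aₙ = 19^(n+1)/(n+1)! × n!/19^n
= 19/(n+1)
L = lim(n→∞) 19/(n+1) = 0
L < 1 → series CONVERGES

Converges (ratio test: L = 0 < 1)


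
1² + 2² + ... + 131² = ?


n = 131
n(n+1)(2n+1)/6 = 131×132×263/6
= 4547796/6 = 757966

Σk² = 757966


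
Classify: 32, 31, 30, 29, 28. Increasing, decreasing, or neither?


Differences: -1, -1, -1, -1
All differences < 0 → strictly DECREASING

Monotonically decreasing


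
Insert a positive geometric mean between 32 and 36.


GM = √(32×36) = √1152 = 33.9411

GM = 33.9411


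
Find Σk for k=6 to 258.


Σₖ₌6^258 k = Σₖ₌₁^258 k − Σₖ₌₁^5 k
= 258·259/2 − 5·6/2
= 33411 − 15 = 33396

Σk = 33396


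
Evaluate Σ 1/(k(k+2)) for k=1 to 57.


1/(k(k+2)) = (1/2)·(1/k - 1/(k+2)) (partial fractions)
Telescoping: Σ = (1/2)·(1 + 1/2 - 1/58 - 1/59) = 1254/1711

Sum = 1254/1711


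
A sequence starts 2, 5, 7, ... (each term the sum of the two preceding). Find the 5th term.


Computing iteratively: 2, 5, 7, 12, 19
a_5 = 19

a_5 = 19


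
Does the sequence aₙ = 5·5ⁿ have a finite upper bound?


aₙ = 5·5ⁿ → as n→∞, aₙ→∞ (since base 5 > 1)
No finite upper bound exists
The sequence is UNBOUNDED

Unbounded (aₙ → ∞ as n → ∞)


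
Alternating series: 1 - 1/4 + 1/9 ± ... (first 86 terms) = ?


S = 1 - 1/4 + 1/9 - 1/16 + 1/25 - 1/36 + 1/49 - 1/64 ± ...
= 0.8224
(Full series converges to +π²/12 ≈ +0.8225)

S_86 = 0.8224


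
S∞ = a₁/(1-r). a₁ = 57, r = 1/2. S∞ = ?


S∞ = a₁/(1-r) = 57/(1 - 1/2)
= 57/(1/2)
= 114

S∞ = 114


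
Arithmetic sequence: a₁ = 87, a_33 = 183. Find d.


d = (aₙ - a₁)/(n-1)
= (183 - 87)/(33-1)
= 96/32 = 3

d = 3


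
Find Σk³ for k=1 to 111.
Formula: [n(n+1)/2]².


n(n+1)/2 = 111×112/2 = 6216
Σk³ = 6216² = 38638656

Σk³ = 38638656


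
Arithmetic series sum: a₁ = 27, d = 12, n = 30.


aₙ = 27 + (30-1)×12 = 375
Sₙ = n(a₁+aₙ)/2 = 30×(27+375)/2
= 30×402/2 = 6030

S_30 = 6030


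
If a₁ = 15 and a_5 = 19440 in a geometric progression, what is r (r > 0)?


r^(n-1) = aₙ/a₁
r^4 = 19440/15 = 1296
r = 1296^(1/4)
= ±6; taking r > 0 gives r = 6

r = 6


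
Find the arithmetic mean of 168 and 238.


AM = (168 + 238)/2 = 406/2 = 203

AM = 203


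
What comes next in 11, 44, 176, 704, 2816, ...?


Pattern: geometric (r=4)
Terms: 11, 44, 176, 704, 2816
Next term = 11264

Next term = 11264


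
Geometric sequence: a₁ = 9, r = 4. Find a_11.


aₙ = a₁·r^(n-1)
= 9×4^10
= 9×1048576
= 9437184

a_11 = 9437184


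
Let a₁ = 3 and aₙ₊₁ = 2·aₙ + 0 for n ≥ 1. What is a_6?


Computing step by step:
a_1 = 3
a_2 = 6
a_3 = 12
a_4 = 24
a_5 = 48
a_6 = 96


a_6 = 96


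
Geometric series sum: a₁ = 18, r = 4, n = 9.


Sₙ = 18×(4^9 - 1)/(4 - 1)
= 18×(262144 - 1)/3
= 18×262143/3
= 1572858

S_9 = 1572858


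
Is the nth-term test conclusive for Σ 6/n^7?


lim(n→∞) 6/n^7 = 0
lim aₙ = 0 → nth-term test is INCONCLUSIVE
(Need other tests; this is actually a convergent p-series with p=7 > 1)

Inconclusive (lim aₙ = 0; need another test)


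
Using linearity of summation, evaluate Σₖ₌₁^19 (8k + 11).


Σ(8k+11) = 8·Σk + 11·n
= 8·190 + 11·19
= 1520 + 209 = 1729

Σ = 1729


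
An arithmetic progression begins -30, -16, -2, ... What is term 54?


aₙ = a₁ + (n-1)d
= -30 + (54-1)×14
= -30 + 742
= 712

a_54 = 712


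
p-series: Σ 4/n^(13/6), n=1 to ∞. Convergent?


p-series test: Σ c/n^p converges if p > 1, diverges if p ≤ 1 (constant c > 0 doesn't affect convergence).
p = 13/6
13/6 > 1 → CONVERGES

Converges (p = 13/6 > 1)


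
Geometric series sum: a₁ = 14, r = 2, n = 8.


Sₙ = 14×(2^8 - 1)/(2 - 1)
= 14×(256 - 1)/1
= 14×255/1
= 3570

S_8 = 3570


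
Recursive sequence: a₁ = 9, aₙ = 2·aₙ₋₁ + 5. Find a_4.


Computing step by step:
a_1 = 9
a_2 = 23
a_3 = 51
a_4 = 107


a_4 = 107


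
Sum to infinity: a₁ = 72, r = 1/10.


S∞ = a₁/(1-r) = 72/(1 - 1/10)
= 72/(9/10)
= 80

S∞ = 80


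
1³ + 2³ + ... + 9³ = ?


n(n+1)/2 = 9×10/2 = 45
Σk³ = 45² = 2025

Σk³ = 2025


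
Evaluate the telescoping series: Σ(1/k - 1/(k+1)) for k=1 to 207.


Telescoping: adjacent terms cancel.
= 1/1 - 1/208
= 1 - 1/208 = 207/208

Sum = 207/208


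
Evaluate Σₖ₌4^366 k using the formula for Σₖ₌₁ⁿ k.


Σₖ₌4^366 k = Σₖ₌₁^366 k − Σₖ₌₁^3 k
= 366·367/2 − 3·4/2
= 67161 − 6 = 67155

Σk = 67155


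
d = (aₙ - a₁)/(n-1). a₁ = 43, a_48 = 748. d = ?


d = (aₙ - a₁)/(n-1)
= (748 - 43)/(48-1)
= 705/47 = 15

d = 15


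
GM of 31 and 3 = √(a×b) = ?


GM = √(31×3) = √93 = 9.6437

GM = 9.6437


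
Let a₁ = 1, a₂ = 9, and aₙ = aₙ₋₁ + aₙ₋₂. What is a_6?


Computing iteratively: 1, 9, 10, 19, 29, 48
a_6 = 48

a_6 = 48


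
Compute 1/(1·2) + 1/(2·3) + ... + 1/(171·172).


1/(k(k+1)) = 1/k - 1/(k+1) (partial fractions)
Telescoping: Σ = 1 - 1/172 = 171/172

Sum = 171/172


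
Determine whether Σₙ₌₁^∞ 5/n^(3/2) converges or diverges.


p-series test: Σ c/n^p converges if p > 1, diverges if p ≤ 1 (constant c > 0 doesn't affect convergence).
p = 3/2
3/2 > 1 → CONVERGES

Converges (p = 3/2 > 1)


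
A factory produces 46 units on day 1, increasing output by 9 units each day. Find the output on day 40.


aₙ = a₁ + (n-1)d
= 46 + (40-1)×9
= 46 + 351
= 397

a_40 = 397


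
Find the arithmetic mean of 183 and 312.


AM = (183 + 312)/2 = 495/2 = 247.5

AM = 247.5


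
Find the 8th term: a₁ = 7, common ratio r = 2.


aₙ = a₁·r^(n-1)
= 7×2^7
= 7×128
= 896

a_8 = 896


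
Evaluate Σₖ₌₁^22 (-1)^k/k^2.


S = -1 + 1/4 - 1/9 + 1/16 - 1/25 + 1/36 - 1/49 + 1/64 ± ...
= -0.8215
(Full series converges to -π²/12 ≈ -0.8225)

S_22 = -0.8215


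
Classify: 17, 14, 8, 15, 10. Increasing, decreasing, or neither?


Differences: -3, -6, 7, -5
Difference at position 3 is +7 (> 0) but position 1 is -3 (< 0) — sequence both rises and falls
→ NOT monotonic

Not monotonic


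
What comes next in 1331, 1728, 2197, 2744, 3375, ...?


Pattern: perfect cubes: n³
Terms: 1331, 1728, 2197, 2744, 3375
Next term = 4096

Next term = 4096


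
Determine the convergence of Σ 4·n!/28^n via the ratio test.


aₙ = 4·n!/28^n
a_{n+1}/aₙ = (n+1)!/28^(n+1) × 28^n/n!  (constant 4 cancels)
= (n+1)/28
L = lim(n→∞) (n+1)/28 = ∞
L > 1 → series DIVERGES

Diverges (ratio test: L = ∞ > 1)


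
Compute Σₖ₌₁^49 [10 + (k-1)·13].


aₙ = 10 + (49-1)×13 = 634
Sₙ = n(a₁+aₙ)/2 = 49×(10+634)/2
= 49×644/2 = 15778

S_49 = 15778


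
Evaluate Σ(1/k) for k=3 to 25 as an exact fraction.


Σₖ₌3^25 1/k = 1/3 + 1/4 + 1/5 + ... + 1/25
= 20666950267/8923714800
≈ 2.316

Sum = 20666950267/8923714800 ≈ 2.316


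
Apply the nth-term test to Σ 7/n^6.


lim(n→∞) 7/n^6 = 0
lim aₙ = 0 → nth-term test is INCONCLUSIVE
(Need other tests; this is actually a convergent p-series with p=6 > 1)

Inconclusive (lim aₙ = 0; need another test)


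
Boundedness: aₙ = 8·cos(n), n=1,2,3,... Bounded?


For all n, -1 ≤ cos(n) ≤ 1, so -8 ≤ 8·cos(n) ≤ 8
Lower bound: -8, Upper bound: 8
The sequence IS bounded

Bounded (-8 ≤ aₙ ≤ 8)


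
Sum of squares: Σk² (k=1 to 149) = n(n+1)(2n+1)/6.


n = 149
n(n+1)(2n+1)/6 = 149×150×299/6
= 6682650/6 = 1113775

Σk² = 1113775


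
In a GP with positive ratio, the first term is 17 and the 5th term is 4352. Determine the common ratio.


r^(n-1) = aₙ/a₁
r^4 = 4352/17 = 256
r = 256^(1/4)
= ±4; taking r > 0 gives r = 4

r = 4


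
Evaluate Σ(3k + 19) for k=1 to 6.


Σ(3k+19) = 3·Σk + 19·n
= 3·21 + 19·6
= 63 + 114 = 177

Σ = 177


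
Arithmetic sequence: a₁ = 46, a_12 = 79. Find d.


d = (aₙ - a₁)/(n-1)
= (79 - 46)/(12-1)
= 33/11 = 3

d = 3


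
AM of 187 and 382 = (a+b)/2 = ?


AM = (187 + 382)/2 = 569/2 = 284.5

AM = 284.5


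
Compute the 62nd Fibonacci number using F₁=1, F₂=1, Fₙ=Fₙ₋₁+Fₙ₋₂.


Fibonacci sequence: 1, 1, 2, 3, 5, 8, 13, 21, 34, 55, 89, ...
F(62) = 4052739537881

F(62) = 4052739537881


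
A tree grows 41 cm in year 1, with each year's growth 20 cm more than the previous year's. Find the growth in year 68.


aₙ = a₁ + (n-1)d
= 41 + (68-1)×20
= 41 + 1340
= 1381

a_68 = 1381


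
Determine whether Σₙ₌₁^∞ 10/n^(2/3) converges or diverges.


p-series test: Σ c/n^p converges if p > 1, diverges if p ≤ 1 (constant c > 0 doesn't affect convergence).
p = 2/3
2/3 ≤ 1 → DIVERGES

Diverges (p = 2/3 ≤ 1)


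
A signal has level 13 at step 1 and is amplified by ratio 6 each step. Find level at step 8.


aₙ = a₁·r^(n-1)
= 13×6^7
= 13×279936
= 3639168

a_8 = 3639168


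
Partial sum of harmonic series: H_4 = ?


H_4 = 1/1 + 1/2 + 1/3 + 1/4
= 25/12
≈ 2.0833

H_4 = 25/12 ≈ 2.0833


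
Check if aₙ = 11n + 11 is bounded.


aₙ = 11n + 11 → as n→∞, aₙ→∞
No finite upper bound exists
The sequence is UNBOUNDED

Unbounded (aₙ → ∞ as n → ∞)


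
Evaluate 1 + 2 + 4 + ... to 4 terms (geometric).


Sₙ = 1×(2^4 - 1)/(2 - 1)
= 1×(16 - 1)/1
= 1×15/1
= 15

S_4 = 15


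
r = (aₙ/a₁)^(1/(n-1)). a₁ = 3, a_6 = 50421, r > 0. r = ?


r^(n-1) = aₙ/a₁
r^5 = 50421/3 = 16807
r = 16807^(1/5)
= 7

r = 7


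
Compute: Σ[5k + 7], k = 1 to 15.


Σ(5k+7) = 5·Σk + 7·n
= 5·120 + 7·15
= 600 + 105 = 705

Σ = 705


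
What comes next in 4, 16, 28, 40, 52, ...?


Pattern: arithmetic (d=12)
Terms: 4, 16, 28, 40, 52
Next term = 64

Next term = 64


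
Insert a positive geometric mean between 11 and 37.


GM = √(11×37) = √407 = 20.1742

GM = 20.1742


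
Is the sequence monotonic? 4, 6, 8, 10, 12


Differences: 2, 2, 2, 2
All differences > 0 → strictly INCREASING

Monotonically increasing


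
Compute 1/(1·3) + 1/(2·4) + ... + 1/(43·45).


1/(k(k+2)) = (1/2)·(1/k - 1/(k+2)) (partial fractions)
Telescoping: Σ = (1/2)·(1 + 1/2 - 1/44 - 1/45) = 2881/3960

Sum = 2881/3960


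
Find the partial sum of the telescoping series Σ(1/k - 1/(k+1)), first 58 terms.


Telescoping: adjacent terms cancel.
= 1/1 - 1/59
= 1 - 1/59 = 58/59

Sum = 58/59


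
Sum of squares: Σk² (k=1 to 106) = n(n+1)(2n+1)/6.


n = 106
n(n+1)(2n+1)/6 = 106×107×213/6
= 2415846/6 = 402641

Σk² = 402641


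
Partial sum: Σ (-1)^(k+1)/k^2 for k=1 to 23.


S = 1 - 1/4 + 1/9 - 1/16 + 1/25 - 1/36 + 1/49 - 1/64 ± ...
= 0.8234
(Full series converges to +π²/12 ≈ +0.8225)

S_23 = 0.8234


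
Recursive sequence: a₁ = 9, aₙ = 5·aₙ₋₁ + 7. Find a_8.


Computing step by step:
a_1 = 9
a_2 = 52
a_3 = 267
a_4 = 1342
a_5 = 6717
a_6 = 33592
a_7 = 167967
a_8 = 839842


a_8 = 839842


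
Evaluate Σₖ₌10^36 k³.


Σₖ₌10^36 k³ = [36·37/2]² − [9·10/2]²
= 443556 − 2025 = 441531

Σk³ = 441531


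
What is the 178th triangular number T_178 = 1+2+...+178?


n(n+1)/2 = 178×179/2 = 31862/2 = 15931

Σk = 15931


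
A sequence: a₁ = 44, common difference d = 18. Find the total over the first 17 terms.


aₙ = 44 + (17-1)×18 = 332
Sₙ = n(a₁+aₙ)/2 = 17×(44+332)/2
= 17×376/2 = 3196

S_17 = 3196


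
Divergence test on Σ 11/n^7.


lim(n→∞) 11/n^7 = 0
lim aₙ = 0 → nth-term test is INCONCLUSIVE
(Need other tests; this is actually a convergent p-series with p=7 > 1)

Inconclusive (lim aₙ = 0; need another test)


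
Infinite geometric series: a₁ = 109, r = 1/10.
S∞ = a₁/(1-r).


S∞ = a₁/(1-r) = 109/(1 - 1/10)
= 109/(9/10)
= 1090/9

S∞ = 1090/9


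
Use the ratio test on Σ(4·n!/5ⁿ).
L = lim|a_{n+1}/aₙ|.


aₙ = 4·n!/5^n
a_{n+1}/aₙ = (n+1)!/5^(n+1) × 5^n/n!  (constant 4 cancels)
= (n+1)/5
L = lim(n→∞) (n+1)/5 = ∞
L > 1 → series DIVERGES

Diverges (ratio test: L = ∞ > 1)


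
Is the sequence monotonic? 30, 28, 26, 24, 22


Differences: -2, -2, -2, -2
All differences < 0 → strictly DECREASING

Monotonically decreasing


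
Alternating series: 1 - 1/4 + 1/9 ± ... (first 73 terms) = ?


S = 1 - 1/4 + 1/9 - 1/16 + 1/25 - 1/36 + 1/49 - 1/64 ± ...
= 0.8226
(Full series converges to +π²/12 ≈ +0.8225)

S_73 = 0.8226


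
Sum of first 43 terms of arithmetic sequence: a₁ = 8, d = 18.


aₙ = 8 + (43-1)×18 = 764
Sₙ = n(a₁+aₙ)/2 = 43×(8+764)/2
= 43×772/2 = 16598

S_43 = 16598


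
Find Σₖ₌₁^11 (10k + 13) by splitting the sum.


Σ(10k+13) = 10·Σk + 13·n
= 10·66 + 13·11
= 660 + 143 = 803

Σ = 803


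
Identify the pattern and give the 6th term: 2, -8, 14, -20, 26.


Pattern: alternating sign, magnitude arithmetic (d=6)
Terms: 2, -8, 14, -20, 26
Next term = -32

Next term = -32


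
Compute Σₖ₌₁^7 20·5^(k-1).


Sₙ = 20×(5^7 - 1)/(5 - 1)
= 20×(78125 - 1)/4
= 20×78124/4
= 390620

S_7 = 390620


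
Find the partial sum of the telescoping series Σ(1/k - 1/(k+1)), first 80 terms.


Telescoping: adjacent terms cancel.
= 1/1 - 1/81
= 1 - 1/81 = 80/81

Sum = 80/81


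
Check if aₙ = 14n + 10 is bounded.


aₙ = 14n + 10 → as n→∞, aₙ→∞
No finite upper bound exists
The sequence is UNBOUNDED

Unbounded (aₙ → ∞ as n → ∞)


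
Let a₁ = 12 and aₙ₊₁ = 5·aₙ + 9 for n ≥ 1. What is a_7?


Computing step by step:
a_1 = 12
a_2 = 69
a_3 = 354
a_4 = 1779
a_5 = 8904
a_6 = 44529
a_7 = 222654


a_7 = 222654


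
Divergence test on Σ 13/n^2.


lim(n→∞) 13/n^2 = 0
lim aₙ = 0 → nth-term test is INCONCLUSIVE
(Need other tests; this is actually a convergent p-series with p=2 > 1)

Inconclusive (lim aₙ = 0; need another test)


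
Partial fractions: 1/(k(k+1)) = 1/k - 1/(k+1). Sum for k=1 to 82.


1/(k(k+1)) = 1/k - 1/(k+1) (partial fractions)
Telescoping: Σ = 1 - 1/83 = 82/83

Sum = 82/83


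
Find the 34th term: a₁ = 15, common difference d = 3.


aₙ = a₁ + (n-1)d
= 15 + (34-1)×3
= 15 + 99
= 114

a_34 = 114


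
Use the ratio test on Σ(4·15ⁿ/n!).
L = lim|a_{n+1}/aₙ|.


aₙ = 4·15^n/n!
a_{n+1}/aₙ = 15^(n+1)/(n+1)! × n!/15^n  (constant 4 cancels)
= 15/(n+1)
L = lim(n→∞) 15/(n+1) = 0
L < 1 → series CONVERGES

Converges (ratio test: L = 0 < 1)


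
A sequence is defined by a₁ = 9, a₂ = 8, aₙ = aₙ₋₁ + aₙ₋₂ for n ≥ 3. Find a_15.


Computing iteratively: 9, 8, 17, 25, 42, 67, 109, 176, 285, 461, 746, 1207, ...
a_15 = 5113

a_15 = 5113


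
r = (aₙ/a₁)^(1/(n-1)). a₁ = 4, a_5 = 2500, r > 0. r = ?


r^(n-1) = aₙ/a₁
r^4 = 2500/4 = 625
r = 625^(1/4)
= ±5; taking r > 0 gives r = 5

r = 5


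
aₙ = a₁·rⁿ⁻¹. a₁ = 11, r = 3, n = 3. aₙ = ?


aₙ = a₁·r^(n-1)
= 11×3^2
= 11×9
= 99

a_3 = 99


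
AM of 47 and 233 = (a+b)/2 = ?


AM = (47 + 233)/2 = 280/2 = 140

AM = 140


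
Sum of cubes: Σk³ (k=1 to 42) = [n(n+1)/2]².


n(n+1)/2 = 42×43/2 = 903
Σk³ = 903² = 815409

Σk³ = 815409


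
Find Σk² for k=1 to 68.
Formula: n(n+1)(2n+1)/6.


n = 68
n(n+1)(2n+1)/6 = 68×69×137/6
= 642804/6 = 107134

Σk² = 107134


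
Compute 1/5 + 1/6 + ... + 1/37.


Σₖ₌5^37 1/k = 1/5 + 1/6 + 1/7 + ... + 1/37
= 1028880000236833/485721041551200
≈ 2.1183

Sum = 1028880000236833/485721041551200 ≈ 2.1183


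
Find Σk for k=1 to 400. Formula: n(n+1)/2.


n(n+1)/2 = 400×401/2 = 160400/2 = 80200

Σk = 80200


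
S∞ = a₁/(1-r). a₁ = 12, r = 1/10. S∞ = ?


S∞ = a₁/(1-r) = 12/(1 - 1/10)
= 12/(9/10)
= 40/3

S∞ = 40/3


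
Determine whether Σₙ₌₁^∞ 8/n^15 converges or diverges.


p-series test: Σ c/n^p converges if p > 1, diverges if p ≤ 1 (constant c > 0 doesn't affect convergence).
p = 15
15 > 1 → CONVERGES

Converges (p = 15 > 1)


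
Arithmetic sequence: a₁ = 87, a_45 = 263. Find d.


d = (aₙ - a₁)/(n-1)
= (263 - 87)/(45-1)
= 176/44 = 4

d = 4


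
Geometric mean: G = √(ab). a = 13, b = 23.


GM = √(13×23) = √299 = 17.2916

GM = 17.2916


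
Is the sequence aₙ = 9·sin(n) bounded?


For all n, -1 ≤ sin(n) ≤ 1, so -9 ≤ 9·sin(n) ≤ 9
Lower bound: -9, Upper bound: 9
The sequence IS bounded

Bounded (-9 ≤ aₙ ≤ 9)


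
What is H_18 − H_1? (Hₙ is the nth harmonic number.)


Σₖ₌2^18 1/k = 1/2 + 1/3 + 1/4 + ... + 1/18
= 10190221/4084080
≈ 2.4951

Sum = 10190221/4084080 ≈ 2.4951


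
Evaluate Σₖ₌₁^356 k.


n(n+1)/2 = 356×357/2 = 127092/2 = 63546

Σk = 63546


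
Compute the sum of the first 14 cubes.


n(n+1)/2 = 14×15/2 = 105
Σk³ = 105² = 11025

Σk³ = 11025


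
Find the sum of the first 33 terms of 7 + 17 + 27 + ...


aₙ = 7 + (33-1)×10 = 327
Sₙ = n(a₁+aₙ)/2 = 33×(7+327)/2
= 33×334/2 = 5511

S_33 = 5511


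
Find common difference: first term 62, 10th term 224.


d = (aₙ - a₁)/(n-1)
= (224 - 62)/(10-1)
= 162/9 = 18

d = 18


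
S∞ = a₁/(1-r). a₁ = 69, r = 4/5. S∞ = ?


S∞ = a₁/(1-r) = 69/(1 - 4/5)
= 69/(1/5)
= 345

S∞ = 345


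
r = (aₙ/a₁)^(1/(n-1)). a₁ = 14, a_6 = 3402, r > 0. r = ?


r^(n-1) = aₙ/a₁
r^5 = 3402/14 = 243
r = 243^(1/5)
= 3

r = 3


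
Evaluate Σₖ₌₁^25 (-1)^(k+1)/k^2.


S = 1 - 1/4 + 1/9 - 1/16 + 1/25 - 1/36 + 1/49 - 1/64 ± ...
= 0.8232
(Full series converges to +π²/12 ≈ +0.8225)

S_25 = 0.8232


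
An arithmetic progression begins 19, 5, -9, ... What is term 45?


aₙ = a₁ + (n-1)d
= 19 + (45-1)×-14
= 19 - 616
= -597

a_45 = -597


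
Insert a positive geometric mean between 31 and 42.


GM = √(31×42) = √1302 = 36.0832

GM = 36.0832


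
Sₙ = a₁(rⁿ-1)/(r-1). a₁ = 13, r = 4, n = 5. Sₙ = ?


Sₙ = 13×(4^5 - 1)/(4 - 1)
= 13×(1024 - 1)/3
= 13×1023/3
= 4433

S_5 = 4433


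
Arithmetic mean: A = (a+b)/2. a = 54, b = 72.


AM = (54 + 72)/2 = 126/2 = 63

AM = 63


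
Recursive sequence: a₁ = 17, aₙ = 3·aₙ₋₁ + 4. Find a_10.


Computing step by step:
a_1 = 17
a_2 = 55
a_3 = 169
a_4 = 511
a_5 = 1537
a_6 = 4615
a_7 = 13849
a_8 = 41551
a_9 = 124657
a_10 = 373975


a_10 = 373975


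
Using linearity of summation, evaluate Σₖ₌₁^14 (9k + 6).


Σ(9k+6) = 9·Σk + 6·n
= 9·105 + 6·14
= 945 + 84 = 1029

Σ = 1029


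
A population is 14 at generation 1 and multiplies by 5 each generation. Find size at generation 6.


aₙ = a₁·r^(n-1)
= 14×5^5
= 14×3125
= 43750

a_6 = 43750


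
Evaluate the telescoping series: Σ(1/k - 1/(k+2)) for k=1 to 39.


Telescoping with gap 2: two head and two tail terms survive.
= (1 + 1/2) - (1/40 + 1/41)
= 3/2 - 1/40 - 1/41 = 2379/1640

Sum = 2379/1640


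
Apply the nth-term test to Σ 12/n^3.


lim(n→∞) 12/n^3 = 0
lim aₙ = 0 → nth-term test is INCONCLUSIVE
(Need other tests; this is actually a convergent p-series with p=3 > 1)

Inconclusive (lim aₙ = 0; need another test)


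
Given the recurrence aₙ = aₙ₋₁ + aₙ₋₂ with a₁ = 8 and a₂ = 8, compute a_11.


Computing iteratively: 8, 8, 16, 24, 40, 64, 104, 168, 272, 440, 712
a_11 = 712

a_11 = 712


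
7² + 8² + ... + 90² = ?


Σₖ₌7^90 k² = Σₖ₌₁^90 k² − Σₖ₌₁^6 k²
= 90·91·181/6 − 6·7·13/6
= 247065 − 91 = 246974

Σk² = 246974


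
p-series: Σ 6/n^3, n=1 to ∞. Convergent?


p-series test: Σ c/n^p converges if p > 1, diverges if p ≤ 1 (constant c > 0 doesn't affect convergence).
p = 3
3 > 1 → CONVERGES

Converges (p = 3 > 1)


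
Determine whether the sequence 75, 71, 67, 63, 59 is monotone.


Differences: -4, -4, -4, -4
All differences < 0 → strictly DECREASING

Monotonically decreasing


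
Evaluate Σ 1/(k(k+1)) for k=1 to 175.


1/(k(k+1)) = 1/k - 1/(k+1) (partial fractions)
Telescoping: Σ = 1 - 1/176 = 175/176

Sum = 175/176


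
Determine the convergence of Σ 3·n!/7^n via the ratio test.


aₙ = 3·n!/7^n
a_{n+1}/aₙ = (n+1)!/7^(n+1) × 7^n/n!  (constant 3 cancels)
= (n+1)/7
L = lim(n→∞) (n+1)/7 = ∞
L > 1 → series DIVERGES

Diverges (ratio test: L = ∞ > 1)


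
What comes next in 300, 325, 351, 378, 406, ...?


Pattern: triangular numbers: n(n+1)/2
Terms: 300, 325, 351, 378, 406
Next term = 435

Next term = 435


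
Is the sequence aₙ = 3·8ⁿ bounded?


aₙ = 3·8ⁿ → as n→∞, aₙ→∞ (since base 8 > 1)
No finite upper bound exists
The sequence is UNBOUNDED

Unbounded (aₙ → ∞ as n → ∞)


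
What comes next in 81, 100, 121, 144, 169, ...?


Pattern: perfect squares: n²
Terms: 81, 100, 121, 144, 169
Next term = 196

Next term = 196


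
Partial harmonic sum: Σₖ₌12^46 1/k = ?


Σₖ₌12^46 1/k = 1/12 + 1/13 + 1/14 + ... + 1/46
= 13157374004582056009/9419588158802421600
≈ 1.3968

Sum = 13157374004582056009/9419588158802421600 ≈ 1.3968


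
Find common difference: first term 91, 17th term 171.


d = (aₙ - a₁)/(n-1)
= (171 - 91)/(17-1)
= 80/16 = 5

d = 5


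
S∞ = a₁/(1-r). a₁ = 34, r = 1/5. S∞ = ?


S∞ = a₁/(1-r) = 34/(1 - 1/5)
= 34/(4/5)
= 85/2

S∞ = 85/2


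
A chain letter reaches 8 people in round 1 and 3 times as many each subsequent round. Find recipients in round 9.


aₙ = a₁·r^(n-1)
= 8×3^8
= 8×6561
= 52488

a_9 = 52488


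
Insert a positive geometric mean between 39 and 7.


GM = √(39×7) = √273 = 16.5227

GM = 16.5227


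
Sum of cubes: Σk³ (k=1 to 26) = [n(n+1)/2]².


n(n+1)/2 = 26×27/2 = 351
Σk³ = 351² = 123201

Σk³ = 123201


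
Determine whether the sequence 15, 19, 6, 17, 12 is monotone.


Differences: 4, -13, 11, -5
Difference at position 1 is +4 (> 0) but position 2 is -13 (< 0) — sequence both rises and falls
→ NOT monotonic

Not monotonic


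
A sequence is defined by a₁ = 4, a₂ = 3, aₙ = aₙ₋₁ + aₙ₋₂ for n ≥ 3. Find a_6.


Computing iteratively: 4, 3, 7, 10, 17, 27
a_6 = 27

a_6 = 27


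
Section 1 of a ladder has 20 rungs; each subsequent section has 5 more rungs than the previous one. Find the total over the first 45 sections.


aₙ = 20 + (45-1)×5 = 240
Sₙ = n(a₁+aₙ)/2 = 45×(20+240)/2
= 45×260/2 = 5850

S_45 = 5850


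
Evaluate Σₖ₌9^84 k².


Σₖ₌9^84 k² = Σₖ₌₁^84 k² − Σₖ₌₁^8 k²
= 84·85·169/6 − 8·9·17/6
= 201110 − 204 = 200906

Σk² = 200906


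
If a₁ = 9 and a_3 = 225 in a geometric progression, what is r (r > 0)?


r^(n-1) = aₙ/a₁
r^2 = 225/9 = 25
r = 25^(1/2)
= ±5; taking r > 0 gives r = 5

r = 5


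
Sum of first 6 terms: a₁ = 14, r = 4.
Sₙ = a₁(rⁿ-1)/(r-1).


Sₙ = 14×(4^6 - 1)/(4 - 1)
= 14×(4096 - 1)/3
= 14×4095/3
= 19110

S_6 = 19110


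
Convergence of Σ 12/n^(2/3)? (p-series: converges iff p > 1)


p-series test: Σ c/n^p converges if p > 1, diverges if p ≤ 1 (constant c > 0 doesn't affect convergence).
p = 2/3
2/3 ≤ 1 → DIVERGES

Diverges (p = 2/3 ≤ 1)


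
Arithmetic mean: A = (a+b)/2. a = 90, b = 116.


AM = (90 + 116)/2 = 206/2 = 103

AM = 103


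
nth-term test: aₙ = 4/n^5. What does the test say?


lim(n→∞) 4/n^5 = 0
lim aₙ = 0 → nth-term test is INCONCLUSIVE
(Need other tests; this is actually a convergent p-series with p=5 > 1)

Inconclusive (lim aₙ = 0; need another test)


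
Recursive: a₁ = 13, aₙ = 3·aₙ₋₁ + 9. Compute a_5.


Computing step by step:
a_1 = 13
a_2 = 48
a_3 = 153
a_4 = 468
a_5 = 1413


a_5 = 1413


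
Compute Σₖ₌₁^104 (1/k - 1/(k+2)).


Telescoping with gap 2: two head and two tail terms survive.
= (1 + 1/2) - (1/105 + 1/106)
= 3/2 - 1/105 - 1/106 = 8242/5565

Sum = 8242/5565


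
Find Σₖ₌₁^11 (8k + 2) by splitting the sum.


Σ(8k+2) = 8·Σk + 2·n
= 8·66 + 2·11
= 528 + 22 = 550

Σ = 550


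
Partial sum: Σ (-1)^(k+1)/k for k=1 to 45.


S = 1 - 1/2 + 1/3 - 1/4 + 1/5 - 1/6 + 1/7 - 1/8 ± ...
= 0.7041
(Full series converges to +ln(2) ≈ +0.6931)

S_45 = 0.7041


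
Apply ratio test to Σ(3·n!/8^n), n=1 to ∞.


aₙ = 3·n!/8^n
a_{n+1}/aₙ = (n+1)!/8^(n+1) × 8^n/n!  (constant 3 cancels)
= (n+1)/8
L = lim(n→∞) (n+1)/8 = ∞
L > 1 → series DIVERGES

Diverges (ratio test: L = ∞ > 1)
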